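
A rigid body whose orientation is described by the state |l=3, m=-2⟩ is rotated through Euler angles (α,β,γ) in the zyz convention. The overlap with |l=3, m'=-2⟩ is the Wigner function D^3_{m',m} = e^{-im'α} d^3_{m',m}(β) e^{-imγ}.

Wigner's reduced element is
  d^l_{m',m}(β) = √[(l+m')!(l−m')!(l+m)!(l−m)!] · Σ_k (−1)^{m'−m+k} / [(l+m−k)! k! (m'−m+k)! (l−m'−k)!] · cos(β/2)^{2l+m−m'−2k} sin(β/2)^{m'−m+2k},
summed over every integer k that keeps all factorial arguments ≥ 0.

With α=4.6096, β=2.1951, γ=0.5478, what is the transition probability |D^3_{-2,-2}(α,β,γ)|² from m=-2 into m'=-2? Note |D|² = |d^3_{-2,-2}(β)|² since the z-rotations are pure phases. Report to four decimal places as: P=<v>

P=0.0262

Split into d^3_{-2,-2}(β=2.1951) × two z-phases.
c=cos(2.1951/2)=0.455778, s=sin(2.1951/2)=0.890093; N=√[1·120·1·120]=120.000000
The bounds max(0,m−m')=0 and min(l+m,l−m')=1 give 2 terms
  k=0: (−1)^0·120.0000/(120)·0.4558^6·0.8901^0 = +0.008964
  k=1: (−1)^1·120.0000/(24)·0.4558^4·0.8901^2 = -0.170945
d^3_{-2,-2}(2.1951) = +0.008964 -0.170945 = -0.161980
|D^3_{-2,-2}|² = |d^3_{-2,-2}(β)|² = (-0.161980)² = 0.026238 (the z-rotation phases have unit modulus)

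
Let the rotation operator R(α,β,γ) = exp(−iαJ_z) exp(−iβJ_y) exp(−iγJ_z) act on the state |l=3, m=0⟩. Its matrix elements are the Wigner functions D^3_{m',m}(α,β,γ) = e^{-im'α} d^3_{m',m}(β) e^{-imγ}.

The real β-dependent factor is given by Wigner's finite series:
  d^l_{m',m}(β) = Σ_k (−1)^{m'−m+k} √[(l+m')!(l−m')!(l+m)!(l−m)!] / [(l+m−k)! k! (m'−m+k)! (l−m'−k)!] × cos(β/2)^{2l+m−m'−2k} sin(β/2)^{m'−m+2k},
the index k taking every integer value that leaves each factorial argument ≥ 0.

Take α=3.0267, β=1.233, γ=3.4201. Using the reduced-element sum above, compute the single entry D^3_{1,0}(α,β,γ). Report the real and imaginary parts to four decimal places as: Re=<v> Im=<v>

First d^3_{1,0}(β=1.233), then the phase factors e^{-i(1)α} and e^{-i(0)γ}:
c=cos(1.233/2)=0.815907, s=sin(1.233/2)=0.578183; N=√[24·2·6·6]=41.569219
k: max(0,(0)−(1))=0 … min(3+(0),3−(1))=2
  k=0: (−1)^1·41.5692/(12)·0.8159^5·0.5782^1 = -0.724202
  k=1: (−1)^2·41.5692/(4)·0.8159^3·0.5782^3 = +1.091013
  k=2: (−1)^3·41.5692/(12)·0.8159^1·0.5782^5 = -0.182624
d^3_{1,0}(1.233) = -0.724202 +1.091013 -0.182624 = +0.184188
D = (-0.993407-0.114640i)·(+0.184188)·(+1.000000+0.000000i) = -0.182973-0.021115i

Re=-0.1830 Im=-0.0211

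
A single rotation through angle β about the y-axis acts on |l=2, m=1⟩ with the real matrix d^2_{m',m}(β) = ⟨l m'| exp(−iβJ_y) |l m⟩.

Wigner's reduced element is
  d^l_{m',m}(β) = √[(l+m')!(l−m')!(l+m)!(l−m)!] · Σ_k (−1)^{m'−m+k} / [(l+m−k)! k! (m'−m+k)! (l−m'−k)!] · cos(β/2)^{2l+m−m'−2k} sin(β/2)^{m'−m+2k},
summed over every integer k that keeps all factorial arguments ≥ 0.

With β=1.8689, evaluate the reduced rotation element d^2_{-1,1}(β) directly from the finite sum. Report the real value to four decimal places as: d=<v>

d^2_{-1,1}(β=1.8689) via Wigner's sum:
With c≡cos(β/2)=0.594261 and s≡sin(β/2)=0.804272, N=[1·6·6·1]^{1/2}=6.000000
The bounds max(0,m−m')=2 and min(l+m,l−m')=3 give 2 terms
  k=2: (−1)^0·6.0000/(2)·0.5943^2·0.8043^2 = +0.685302
  k=3: (−1)^1·6.0000/(6)·0.5943^0·0.8043^4 = -0.418420
d^2_{-1,1}(1.8689) = +0.685302 -0.418420 = +0.266882

d=0.2669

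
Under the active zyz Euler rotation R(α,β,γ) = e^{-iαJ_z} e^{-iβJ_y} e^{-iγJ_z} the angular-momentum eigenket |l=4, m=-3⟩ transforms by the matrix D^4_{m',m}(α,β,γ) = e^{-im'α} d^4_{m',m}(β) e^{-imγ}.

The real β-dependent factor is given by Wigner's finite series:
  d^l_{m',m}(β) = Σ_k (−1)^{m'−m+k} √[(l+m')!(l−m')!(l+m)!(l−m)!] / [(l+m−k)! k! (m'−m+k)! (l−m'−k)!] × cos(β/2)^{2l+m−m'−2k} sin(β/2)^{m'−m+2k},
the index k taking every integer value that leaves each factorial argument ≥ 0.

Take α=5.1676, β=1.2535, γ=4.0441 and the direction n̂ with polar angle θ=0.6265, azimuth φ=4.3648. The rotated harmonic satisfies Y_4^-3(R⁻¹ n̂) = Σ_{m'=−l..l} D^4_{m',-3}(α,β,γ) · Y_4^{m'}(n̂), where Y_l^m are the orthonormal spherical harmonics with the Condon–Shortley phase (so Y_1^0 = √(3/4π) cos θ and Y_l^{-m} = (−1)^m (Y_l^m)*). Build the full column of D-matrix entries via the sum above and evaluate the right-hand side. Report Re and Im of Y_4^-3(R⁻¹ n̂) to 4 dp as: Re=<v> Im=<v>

Re=0.2070 Im=0.2989

Need the full column D^4_{m',-3} for m'=−4..4 at α=5.1676, β=1.2535, γ=4.0441.
cos(β/2)=0.809938, sin(β/2)=0.586516
d^4_{-4,-3}: single k=1 term ⇒ +0.379303;  D = +0.069407+0.372899i
d^4_{-3,-3}: k∈[0..1] ⇒ +0.185189 -0.679779 = -0.494590;  D = +0.396935-0.295063i
d^4_{-2,-3}: k∈[0..1] ⇒ -0.501771 +0.789374 = +0.287602;  D = -0.255585-0.131877i
d^4_{-1,-3}: k∈[0..1] ⇒ +0.770797 -0.673665 = +0.097131;  D = +0.002053-0.097110i
d^4_{0,-3}: k∈[0..1] ⇒ -0.832073 +0.436332 = -0.395741;  D = -0.359041+0.166436i
d^4_{1,-3}: k∈[0..1] ⇒ +0.673665 -0.211959 = +0.461707;  D = +0.358570+0.290861i
d^4_{2,-3}: k∈[0..1] ⇒ -0.413941 +0.072356 = -0.341585;  D = +0.076644-0.332876i
d^4_{3,-3}: k∈[0..1] ⇒ +0.186930 -0.014003 = +0.172926;  D = -0.168416+0.039239i
d^4_{4,-3}: single k=0 term ⇒ -0.054696;  D = +0.034567+0.042388i
Y_4^{m'}(θ=0.6265,φ=4.3648) and Σ D·Y over m':
  (+0.0694+0.3729i)·(+0.0094+0.0514i)  (+0.3969-0.2951i)·(+0.1765-0.1030i)  (-0.2556-0.1319i)·(-0.3174-0.2647i)  (+0.0021-0.0971i)·(-0.1220+0.3367i)  (-0.3590+0.1664i)·(-0.1708+0.0000i)  (+0.3586+0.2909i)·(+0.1220+0.3367i)  (+0.0766-0.3329i)·(-0.3174+0.2647i)  (-0.1684+0.0392i)·(-0.1765-0.1030i)  (+0.0346+0.0424i)·(+0.0094-0.0514i)
Y_4^-3(R⁻¹ n̂) = +0.207001+0.298893i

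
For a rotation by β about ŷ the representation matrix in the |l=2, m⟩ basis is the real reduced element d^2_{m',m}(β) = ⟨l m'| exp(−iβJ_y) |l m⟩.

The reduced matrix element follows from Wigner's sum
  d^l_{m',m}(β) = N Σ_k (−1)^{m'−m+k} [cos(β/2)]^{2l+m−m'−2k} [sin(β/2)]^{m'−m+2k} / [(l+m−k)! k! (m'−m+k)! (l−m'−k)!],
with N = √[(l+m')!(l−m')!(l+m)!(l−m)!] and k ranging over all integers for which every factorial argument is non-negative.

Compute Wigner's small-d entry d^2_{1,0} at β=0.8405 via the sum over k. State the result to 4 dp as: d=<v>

d=-0.6087

d^2_{1,0}(β=0.8405) via Wigner's sum:
With c≡cos(β/2)=0.912987 and s≡sin(β/2)=0.407989, N=[6·1·2·2]^{1/2}=4.898979
k∈{0,1} keeps every argument non-negative
  k=0: (−1)^1·4.8990/(2)·0.9130^3·0.4080^1 = -0.760532
  k=1: (−1)^2·4.8990/(2)·0.9130^1·0.4080^3 = +0.151874
d^2_{1,0}(0.8405) = -0.760532 +0.151874 = -0.608658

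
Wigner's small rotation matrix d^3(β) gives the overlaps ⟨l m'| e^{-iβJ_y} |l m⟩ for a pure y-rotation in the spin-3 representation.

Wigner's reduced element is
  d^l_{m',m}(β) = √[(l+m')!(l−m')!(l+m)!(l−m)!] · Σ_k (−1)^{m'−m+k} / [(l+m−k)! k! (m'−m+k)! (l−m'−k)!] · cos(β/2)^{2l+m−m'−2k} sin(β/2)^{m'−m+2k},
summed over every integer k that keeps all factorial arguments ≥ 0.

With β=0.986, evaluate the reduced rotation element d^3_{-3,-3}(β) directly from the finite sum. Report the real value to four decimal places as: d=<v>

d^3_{-3,-3}(β=0.986) via Wigner's sum:
With c≡cos(β/2)=0.880917 and s≡sin(β/2)=0.473271, N=[1·720·1·720]^{1/2}=720.000000
Admissible k: 0..0 (factorial args all ≥0)
  k=0: (−1)^0·720.0000/(720)·0.8809^6·0.4733^0 = +0.467315
d^3_{-3,-3}(0.986) = +0.467315

d=0.4673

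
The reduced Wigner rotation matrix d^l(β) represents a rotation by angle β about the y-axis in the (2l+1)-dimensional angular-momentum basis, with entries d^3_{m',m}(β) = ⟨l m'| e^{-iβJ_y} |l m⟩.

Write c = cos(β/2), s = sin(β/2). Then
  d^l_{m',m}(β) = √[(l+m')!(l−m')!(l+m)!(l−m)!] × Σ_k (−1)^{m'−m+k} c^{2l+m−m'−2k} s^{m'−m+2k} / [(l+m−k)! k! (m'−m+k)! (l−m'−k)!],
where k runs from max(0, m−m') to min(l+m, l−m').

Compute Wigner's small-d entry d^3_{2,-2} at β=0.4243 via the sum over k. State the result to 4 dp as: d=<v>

d=0.0093

d^3_{2,-2}(β=0.4243) via Wigner's sum:
With c≡cos(β/2)=0.977580 and s≡sin(β/2)=0.210562, N=[120·1·1·120]^{1/2}=120.000000
The bounds max(0,m−m')=0 and min(l+m,l−m')=1 give 2 terms
  k=0: (−1)^4·120.0000/(24)·0.9776^2·0.2106^4 = +0.009393
  k=1: (−1)^5·120.0000/(120)·0.9776^0·0.2106^6 = -0.000087
d^3_{2,-2}(0.4243) = +0.009393 -0.000087 = +0.009306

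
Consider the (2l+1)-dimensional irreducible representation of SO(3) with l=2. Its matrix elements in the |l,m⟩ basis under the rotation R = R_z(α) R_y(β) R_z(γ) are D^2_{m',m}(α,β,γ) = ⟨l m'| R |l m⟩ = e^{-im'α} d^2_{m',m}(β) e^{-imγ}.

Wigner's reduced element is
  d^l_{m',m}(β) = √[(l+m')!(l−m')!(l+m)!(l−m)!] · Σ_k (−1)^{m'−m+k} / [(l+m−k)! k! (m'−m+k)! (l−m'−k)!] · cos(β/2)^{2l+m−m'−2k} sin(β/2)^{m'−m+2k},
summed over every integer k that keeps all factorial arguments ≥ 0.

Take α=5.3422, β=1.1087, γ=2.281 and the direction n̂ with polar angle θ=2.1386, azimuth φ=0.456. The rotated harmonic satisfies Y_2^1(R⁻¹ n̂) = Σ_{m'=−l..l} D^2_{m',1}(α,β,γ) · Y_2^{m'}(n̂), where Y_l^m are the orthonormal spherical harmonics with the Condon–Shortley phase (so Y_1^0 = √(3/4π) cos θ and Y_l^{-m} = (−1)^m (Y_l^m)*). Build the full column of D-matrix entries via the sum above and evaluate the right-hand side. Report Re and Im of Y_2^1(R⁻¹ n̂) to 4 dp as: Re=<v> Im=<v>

Need the full column D^2_{m',1} for m'=−2..2 at α=5.3422, β=1.1087, γ=2.281.
cos(β/2)=0.850243, sin(β/2)=0.526391
d^2_{-2,1}: single k=3 term ⇒ +0.248026;  D = -0.129517+0.211524i
d^2_{-1,1}: k∈[2..3] ⇒ +0.600930 -0.076777 = +0.524152;  D = -0.522459+0.042093i
d^2_{0,1}: k∈[1..2] ⇒ +0.792525 -0.303769 = +0.488756;  D = -0.318663-0.370589i
d^2_{1,1}: k∈[0..1] ⇒ +0.522603 -0.600930 = -0.078327;  D = -0.017916+0.076250i
d^2_{2,1}: single k=0 term ⇒ -0.647094;  D = -0.596257+0.251411i
Y_2^{m'}(θ=2.1386,φ=0.456) and Σ D·Y over m':
  (-0.1295+0.2115i)·(+0.1681-0.2171i)  (-0.5225+0.0421i)·(-0.3145+0.1542i)  (-0.3187-0.3706i)·(-0.0417+0.0000i)  (-0.0179+0.0763i)·(+0.3145+0.1542i)  (-0.5963+0.2514i)·(+0.1681+0.2171i)
Y_2^1(R⁻¹ n̂) = +0.023074-0.080659i

Re=0.0231 Im=-0.0807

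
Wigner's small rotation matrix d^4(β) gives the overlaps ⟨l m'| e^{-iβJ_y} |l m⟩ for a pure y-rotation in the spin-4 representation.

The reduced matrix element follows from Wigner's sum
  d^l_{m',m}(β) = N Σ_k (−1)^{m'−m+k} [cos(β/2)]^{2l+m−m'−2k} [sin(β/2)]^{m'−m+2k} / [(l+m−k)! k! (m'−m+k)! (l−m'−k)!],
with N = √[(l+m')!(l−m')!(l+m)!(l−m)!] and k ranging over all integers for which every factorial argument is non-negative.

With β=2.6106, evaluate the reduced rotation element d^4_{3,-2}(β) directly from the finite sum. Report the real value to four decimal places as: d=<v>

d=0.5952

d^4_{3,-2}(β=2.6106) via Wigner's sum:
Half-angle: c=0.262388, s=0.964962. N=√(5040·1·2·720)=2693.993318
k: max(0,(-2)−(3))=0 … min(4+(-2),4−(3))=1
  k=0: (−1)^5·2693.9933/(240)·0.2624^3·0.9650^5 = -0.169656
  k=1: (−1)^6·2693.9933/(720)·0.2624^1·0.9650^7 = +0.764858
d^4_{3,-2}(2.6106) = -0.169656 +0.764858 = +0.595202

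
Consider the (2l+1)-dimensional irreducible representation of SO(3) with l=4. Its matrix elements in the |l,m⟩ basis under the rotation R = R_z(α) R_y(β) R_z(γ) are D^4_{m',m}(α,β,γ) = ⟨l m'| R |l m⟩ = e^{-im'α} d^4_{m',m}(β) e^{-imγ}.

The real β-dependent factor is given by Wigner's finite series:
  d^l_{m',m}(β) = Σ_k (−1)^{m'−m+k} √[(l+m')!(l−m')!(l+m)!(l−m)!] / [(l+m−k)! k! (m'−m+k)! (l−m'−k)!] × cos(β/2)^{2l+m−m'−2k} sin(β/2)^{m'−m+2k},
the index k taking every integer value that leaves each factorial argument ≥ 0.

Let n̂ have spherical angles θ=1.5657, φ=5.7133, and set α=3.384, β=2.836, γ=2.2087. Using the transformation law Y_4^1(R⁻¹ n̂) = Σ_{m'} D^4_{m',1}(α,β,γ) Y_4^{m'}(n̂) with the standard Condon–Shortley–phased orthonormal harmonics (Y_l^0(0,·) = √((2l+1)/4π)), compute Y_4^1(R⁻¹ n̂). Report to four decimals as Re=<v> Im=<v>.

Re=-0.0520 Im=0.2578

Need the full column D^4_{m',1} for m'=−4..4 at α=3.384, β=2.836, γ=2.2087.
cos(β/2)=0.152202, sin(β/2)=0.988349
d^4_{-4,1}: single k=5 term ⇒ +0.024884;  D = +0.008104-0.023527i
d^4_{-3,1}: k∈[4..5] ⇒ +0.006774 -0.171386 = -0.164612;  D = +0.014683-0.163956i
d^4_{-2,1}: k∈[3..5] ⇒ +0.001115 -0.070538 +0.594883 = +0.525460;  D = -0.080128-0.519314i
d^4_{-1,1}: k∈[2..5] ⇒ +0.000121 -0.015362 +0.323890 -0.910508 = -0.601859;  D = -0.231876-0.555399i
d^4_{0,1}: k∈[1..4] ⇒ +0.000008 -0.002116 +0.089224 -0.627061 = -0.539945;  D = +0.321544+0.433762i
d^4_{1,1}: k∈[0..3] ⇒ +0.000000 -0.000182 +0.015362 -0.215927 = -0.200746;  D = -0.154763-0.127858i
d^4_{2,1}: k∈[0..2] ⇒ -0.000008 +0.001673 -0.047025 = -0.045361;  D = +0.040883+0.019652i
d^4_{3,1}: k∈[0..1] ⇒ +0.000096 -0.006774 = -0.006678;  D = -0.006537-0.001364i
d^4_{4,1}: single k=0 term ⇒ -0.000590;  D = +0.000590-0.000022i
Y_4^{m'}(θ=1.5657,φ=5.7133) and Σ D·Y over m':
  (+0.0081-0.0235i)·(-0.2880+0.3359i)  (+0.0147-0.1640i)·(-0.0009+0.0063i)  (-0.0801-0.5193i)·(-0.1397-0.3039i)  (-0.2319-0.5554i)·(-0.0061-0.0039i)  (+0.3215+0.4338i)·(+0.3173+0.0000i)  (-0.1548-0.1279i)·(+0.0061-0.0039i)  (+0.0409+0.0197i)·(-0.1397+0.3039i)  (-0.0065-0.0014i)·(+0.0009+0.0063i)  (+0.0006-0.0000i)·(-0.2880-0.3359i)
Y_4^1(R⁻¹ n̂) = -0.052049+0.257827i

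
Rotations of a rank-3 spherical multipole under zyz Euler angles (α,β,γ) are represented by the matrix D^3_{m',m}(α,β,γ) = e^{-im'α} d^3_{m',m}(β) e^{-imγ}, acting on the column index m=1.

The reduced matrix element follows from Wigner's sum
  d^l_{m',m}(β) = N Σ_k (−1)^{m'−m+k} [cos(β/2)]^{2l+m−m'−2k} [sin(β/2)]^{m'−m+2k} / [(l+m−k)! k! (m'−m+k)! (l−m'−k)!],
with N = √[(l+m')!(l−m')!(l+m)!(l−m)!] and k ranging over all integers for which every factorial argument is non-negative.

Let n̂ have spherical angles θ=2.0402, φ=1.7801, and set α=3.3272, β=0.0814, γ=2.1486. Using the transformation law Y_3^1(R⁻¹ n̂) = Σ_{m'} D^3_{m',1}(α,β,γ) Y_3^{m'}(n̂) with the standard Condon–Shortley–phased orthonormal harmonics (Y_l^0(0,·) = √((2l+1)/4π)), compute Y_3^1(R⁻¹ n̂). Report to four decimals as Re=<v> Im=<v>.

Need the full column D^3_{m',1} for m'=−3..3 at α=3.3272, β=0.0814, γ=2.1486.
cos(β/2)=0.999172, sin(β/2)=0.040689
d^3_{-3,1}: single k=4 term ⇒ +0.000011;  D = +0.000000+0.000011i
d^3_{-2,1}: k∈[3..4] ⇒ +0.000425 -0.000000 = +0.000425;  D = -0.000087-0.000416i
d^3_{-1,1}: k∈[2..4] ⇒ +0.009901 -0.000022 +0.000000 = +0.009879;  D = +0.003776+0.009129i
d^3_{0,1}: k∈[1..3] ⇒ +0.140367 -0.000698 +0.000000 = +0.139669;  D = -0.076285-0.116996i
d^3_{1,1}: k∈[0..2] ⇒ +0.995041 -0.013201 +0.000016 = +0.981857;  D = +0.678846+0.709374i
d^3_{2,1}: k∈[0..1] ⇒ -0.128137 +0.000425 = -0.127712;  D = +0.103810+0.074390i
d^3_{3,1}: single k=0 term ⇒ +0.006391;  D = +0.005792+0.002700i
Y_3^{m'}(θ=2.0402,φ=1.7801) and Σ D·Y over m':
  (+0.0000+0.0000i)·(+0.1739+0.2395i)  (-0.0001-0.0004i)·(+0.3360-0.1495i)  (+0.0038+0.0091i)·(-0.0014-0.0065i)  (-0.0763-0.1170i)·(+0.3337+0.0000i)  (+0.6788+0.7094i)·(+0.0014-0.0065i)  (+0.1038+0.0744i)·(+0.3360+0.1495i)  (+0.0058+0.0027i)·(-0.1739+0.2395i)
Y_3^1(R⁻¹ n̂) = +0.002170-0.001223i

Re=0.0022 Im=-0.0012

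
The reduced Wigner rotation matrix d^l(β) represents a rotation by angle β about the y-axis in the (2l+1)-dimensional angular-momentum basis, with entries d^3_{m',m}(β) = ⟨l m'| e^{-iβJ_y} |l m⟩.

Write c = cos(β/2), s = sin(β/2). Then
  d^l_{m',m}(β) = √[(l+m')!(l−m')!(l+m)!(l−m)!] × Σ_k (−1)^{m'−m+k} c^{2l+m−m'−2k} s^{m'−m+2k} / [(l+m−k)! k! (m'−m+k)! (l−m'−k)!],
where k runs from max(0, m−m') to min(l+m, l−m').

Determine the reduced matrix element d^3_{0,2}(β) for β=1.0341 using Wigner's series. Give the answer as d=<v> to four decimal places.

d=0.5171

d^3_{0,2}(β=1.0341) via Wigner's sum:
With c≡cos(β/2)=0.869281 and s≡sin(β/2)=0.494318, N=[6·6·120·1]^{1/2}=65.726707
k∈{2,3} keeps every argument non-negative
  k=2: (−1)^0·65.7267/(12)·0.8693^4·0.4943^2 = +0.764213
  k=3: (−1)^1·65.7267/(12)·0.8693^2·0.4943^4 = -0.247119
d^3_{0,2}(1.0341) = +0.764213 -0.247119 = +0.517094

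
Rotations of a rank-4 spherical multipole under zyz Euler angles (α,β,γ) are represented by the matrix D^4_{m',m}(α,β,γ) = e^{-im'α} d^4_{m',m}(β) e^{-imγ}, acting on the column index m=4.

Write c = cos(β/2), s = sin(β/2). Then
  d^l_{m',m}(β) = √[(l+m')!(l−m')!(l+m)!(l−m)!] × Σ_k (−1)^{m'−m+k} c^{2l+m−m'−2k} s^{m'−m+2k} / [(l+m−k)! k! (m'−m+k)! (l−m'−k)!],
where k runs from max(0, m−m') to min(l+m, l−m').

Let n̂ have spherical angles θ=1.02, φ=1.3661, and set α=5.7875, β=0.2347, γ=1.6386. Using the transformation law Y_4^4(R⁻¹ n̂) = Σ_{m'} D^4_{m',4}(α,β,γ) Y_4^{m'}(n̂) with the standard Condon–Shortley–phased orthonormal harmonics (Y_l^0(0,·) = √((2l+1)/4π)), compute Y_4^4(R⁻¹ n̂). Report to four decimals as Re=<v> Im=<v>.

Re=0.0509 Im=0.2754

Need the full column D^4_{m',4} for m'=−4..4 at α=5.7875, β=0.2347, γ=1.6386.
cos(β/2)=0.993122, sin(β/2)=0.117081
d^4_{-4,4}: single k=8 term ⇒ +0.000000;  D = -0.000000-0.000000i
d^4_{-3,4}: single k=7 term ⇒ +0.000001;  D = -0.000000-0.000001i
d^4_{-2,4}: single k=6 term ⇒ +0.000013;  D = +0.000004-0.000013i
d^4_{-1,4}: single k=5 term ⇒ +0.000161;  D = +0.000116-0.000112i
d^4_{0,4}: single k=4 term ⇒ +0.001529;  D = +0.001473-0.000410i
d^4_{1,4}: single k=3 term ⇒ +0.011603;  D = +0.011312+0.002583i
d^4_{2,4}: single k=2 term ⇒ +0.069593;  D = +0.052313+0.045897i
d^4_{3,4}: single k=1 term ⇒ +0.315537;  D = +0.109664+0.295867i
d^4_{4,4}: single k=0 term ⇒ +0.946285;  D = -0.132732+0.936930i
Y_4^{m'}(θ=1.02,φ=1.3661) and Σ D·Y over m':
  (-0.0000-0.0000i)·(+0.1594+0.1704i)  (-0.0000-0.0000i)·(-0.2335+0.3313i)  (+0.0000-0.0000i)·(-0.2044-0.0887i)  (+0.0001-0.0001i)·(-0.0464+0.2236i)  (+0.0015-0.0004i)·(-0.2741+0.0000i)  (+0.0113+0.0026i)·(+0.0464+0.2236i)  (+0.0523+0.0459i)·(-0.2044+0.0887i)  (+0.1097+0.2959i)·(+0.2335+0.3313i)  (-0.1327+0.9369i)·(+0.1594-0.1704i)
Y_4^4(R⁻¹ n̂) = +0.050888+0.275414i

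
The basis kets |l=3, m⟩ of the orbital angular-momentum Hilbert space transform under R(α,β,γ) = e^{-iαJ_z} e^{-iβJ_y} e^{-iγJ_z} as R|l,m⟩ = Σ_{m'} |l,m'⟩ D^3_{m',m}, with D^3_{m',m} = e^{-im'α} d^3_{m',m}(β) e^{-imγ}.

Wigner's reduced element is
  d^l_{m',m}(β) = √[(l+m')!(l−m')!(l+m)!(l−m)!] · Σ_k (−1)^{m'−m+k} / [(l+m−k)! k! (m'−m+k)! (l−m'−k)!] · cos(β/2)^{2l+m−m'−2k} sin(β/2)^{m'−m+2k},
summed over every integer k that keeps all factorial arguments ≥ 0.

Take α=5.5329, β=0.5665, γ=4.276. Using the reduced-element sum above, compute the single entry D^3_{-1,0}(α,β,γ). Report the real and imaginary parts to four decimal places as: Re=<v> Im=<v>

Re=0.4352 Im=-0.4056

First d^3_{-1,0}(β=0.5665), then the phase factors e^{-i(-1)α} and e^{-i(0)γ}:
With c≡cos(β/2)=0.960152 and s≡sin(β/2)=0.279478, N=[2·24·6·6]^{1/2}=41.569219
k: max(0,(0)−(-1))=1 … min(3+(0),3−(-1))=3
  k=1: (−1)^0·41.5692/(12)·0.9602^5·0.2795^1 = +0.790020
  k=2: (−1)^1·41.5692/(4)·0.9602^3·0.2795^3 = -0.200804
  k=3: (−1)^2·41.5692/(12)·0.9602^1·0.2795^5 = +0.005671
d^3_{-1,0}(0.5665) = +0.790020 -0.200804 +0.005671 = +0.594887
D = (+0.731494-0.681847i)·(+0.594887)·(+1.000000+0.000000i) = +0.435156-0.405622i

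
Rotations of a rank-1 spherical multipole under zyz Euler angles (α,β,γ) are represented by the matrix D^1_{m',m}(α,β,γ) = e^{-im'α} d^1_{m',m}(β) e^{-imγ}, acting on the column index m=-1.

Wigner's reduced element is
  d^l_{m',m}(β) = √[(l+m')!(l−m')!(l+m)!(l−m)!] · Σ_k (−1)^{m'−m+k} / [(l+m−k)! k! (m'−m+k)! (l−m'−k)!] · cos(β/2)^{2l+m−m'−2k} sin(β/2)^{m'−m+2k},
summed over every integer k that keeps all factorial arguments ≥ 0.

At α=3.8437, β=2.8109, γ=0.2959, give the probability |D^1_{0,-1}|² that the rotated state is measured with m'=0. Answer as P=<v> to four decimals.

D^1_{0,-1}(3.8437,2.8109,0.2959) = e^{-i·0·3.8437}·d^1_{0,-1}(2.8109)·e^{-i·-1·0.2959}. Compute d first:
c=cos(2.8109/2)=0.164594, s=sin(2.8109/2)=0.986361; N=√[1·1·1·2]=1.414214
k: max(0,(-1)−(0))=0 … min(1+(-1),1−(0))=0
  k=0: (−1)^1·1.4142/(1)·0.1646^1·0.9864^1 = -0.229596
d^1_{0,-1}(2.8109) = -0.229596
|D^1_{0,-1}|² = |d^1_{0,-1}(β)|² = (-0.229596)² = 0.052714 (the z-rotation phases have unit modulus)

P=0.0527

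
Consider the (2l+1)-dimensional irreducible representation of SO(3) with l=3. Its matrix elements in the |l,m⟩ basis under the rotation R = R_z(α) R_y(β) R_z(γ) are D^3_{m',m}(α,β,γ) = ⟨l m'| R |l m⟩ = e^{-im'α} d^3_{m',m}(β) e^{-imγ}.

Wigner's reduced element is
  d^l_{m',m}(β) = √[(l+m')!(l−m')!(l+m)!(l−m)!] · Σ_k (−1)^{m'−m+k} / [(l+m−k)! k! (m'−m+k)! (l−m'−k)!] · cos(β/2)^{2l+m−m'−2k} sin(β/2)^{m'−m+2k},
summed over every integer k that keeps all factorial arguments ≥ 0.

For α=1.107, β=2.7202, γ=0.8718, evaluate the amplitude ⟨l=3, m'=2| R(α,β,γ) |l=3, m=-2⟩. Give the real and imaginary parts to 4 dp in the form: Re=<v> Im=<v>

Split into d^3_{2,-2}(β=2.7202) × two z-phases.
Half-angle: c=0.209141, s=0.977886. N=√(120·1·1·120)=120.000000
The bounds max(0,m−m')=0 and min(l+m,l−m')=1 give 2 terms
  k=0: (−1)^4·120.0000/(24)·0.2091^2·0.9779^4 = +0.199986
  k=1: (−1)^5·120.0000/(120)·0.2091^0·0.9779^6 = -0.874436
d^3_{2,-2}(2.7202) = +0.199986 -0.874436 = -0.674450
Phases: e^{-i·(2)·1.107}=-0.599762-0.800178i, e^{-i·(-2)·0.8718}=-0.171945+0.985107i ⇒ D=-0.601196+0.305690i

Re=-0.6012 Im=0.3057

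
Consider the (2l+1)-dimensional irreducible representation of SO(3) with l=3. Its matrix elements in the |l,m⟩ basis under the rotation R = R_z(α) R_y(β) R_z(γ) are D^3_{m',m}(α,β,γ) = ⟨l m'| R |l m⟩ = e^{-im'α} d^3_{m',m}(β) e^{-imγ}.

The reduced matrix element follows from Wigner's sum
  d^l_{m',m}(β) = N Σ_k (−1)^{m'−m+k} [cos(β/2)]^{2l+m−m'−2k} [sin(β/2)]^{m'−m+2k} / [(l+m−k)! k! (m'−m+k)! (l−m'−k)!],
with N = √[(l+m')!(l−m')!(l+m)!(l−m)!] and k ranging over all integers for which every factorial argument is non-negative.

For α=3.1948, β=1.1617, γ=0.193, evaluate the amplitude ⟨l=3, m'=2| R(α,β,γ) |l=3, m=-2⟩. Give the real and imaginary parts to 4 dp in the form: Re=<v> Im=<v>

Re=0.2783 Im=0.0799

First d^3_{2,-2}(β=1.1617), then the phase factors e^{-i(2)α} and e^{-i(-2)γ}:
Half-angle: c=0.835997, s=0.548735. N=√(120·1·1·120)=120.000000
k: max(0,(-2)−(2))=0 … min(3+(-2),3−(2))=1
  k=0: (−1)^4·120.0000/(24)·0.8360^2·0.5487^4 = +0.316832
  k=1: (−1)^5·120.0000/(120)·0.8360^0·0.5487^6 = -0.027301
d^3_{2,-2}(1.1617) = +0.316832 -0.027301 = +0.289531
Phases: e^{-i·(2)·3.1948}=+0.994343-0.106214i, e^{-i·(-2)·0.193}=+0.926422+0.376486i ⇒ D=+0.278289+0.079898i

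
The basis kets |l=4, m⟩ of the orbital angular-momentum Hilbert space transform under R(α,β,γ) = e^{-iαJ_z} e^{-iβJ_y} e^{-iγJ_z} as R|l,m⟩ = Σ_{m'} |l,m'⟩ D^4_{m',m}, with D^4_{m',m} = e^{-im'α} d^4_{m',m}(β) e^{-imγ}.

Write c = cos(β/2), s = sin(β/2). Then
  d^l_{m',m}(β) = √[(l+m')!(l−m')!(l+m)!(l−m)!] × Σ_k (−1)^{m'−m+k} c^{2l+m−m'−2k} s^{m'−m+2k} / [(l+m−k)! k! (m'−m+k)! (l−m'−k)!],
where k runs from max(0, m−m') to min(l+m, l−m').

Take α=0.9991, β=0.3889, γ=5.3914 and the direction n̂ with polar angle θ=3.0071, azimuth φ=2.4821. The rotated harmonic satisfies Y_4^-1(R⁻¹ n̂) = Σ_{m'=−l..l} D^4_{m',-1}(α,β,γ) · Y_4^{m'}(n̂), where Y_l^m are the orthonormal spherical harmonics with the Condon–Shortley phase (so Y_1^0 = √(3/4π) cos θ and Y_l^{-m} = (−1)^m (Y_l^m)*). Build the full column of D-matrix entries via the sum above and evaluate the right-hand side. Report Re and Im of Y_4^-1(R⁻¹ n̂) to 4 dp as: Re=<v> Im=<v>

Need the full column D^4_{m',-1} for m'=−4..4 at α=0.9991, β=0.3889, γ=5.3914.
cos(β/2)=0.981154, sin(β/2)=0.193227
d^4_{-4,-1}: single k=3 term ⇒ +0.049089;  D = -0.049055+0.001815i
d^4_{-3,-1}: k∈[2..3] ⇒ +0.264380 -0.017090 = +0.247290;  D = -0.126019+0.212772i
d^4_{-2,-1}: k∈[1..3] ⇒ +0.717570 -0.139154 +0.003598 = +0.582014;  D = +0.260667+0.520378i
d^4_{-1,-1}: k∈[0..3] ⇒ +0.858811 -0.499632 +0.038756 -0.000501 = +0.397435;  D = +0.395149+0.042569i
d^4_{0,-1}: k∈[0..3] ⇒ -0.756385 +0.176017 -0.006827 +0.000044 = -0.587151;  D = -0.368745+0.456917i
d^4_{1,-1}: k∈[0..3] ⇒ +0.333088 -0.038756 +0.000752 -0.000002 = +0.295081;  D = -0.092848-0.280093i
d^4_{2,-1}: k∈[0..2] ⇒ -0.092769 +0.005397 -0.000042 = -0.087414;  D = +0.084662+0.021763i
d^4_{3,-1}: k∈[0..1] ⇒ +0.017090 -0.000398 = +0.016692;  D = -0.012242+0.011347i
d^4_{4,-1}: single k=0 term ⇒ -0.001904;  D = -0.000333-0.001875i
Y_4^{m'}(θ=3.0071,φ=2.4821) and Σ D·Y over m':
  (-0.0491+0.0018i)·(-0.0001+0.0001i)  (-0.1260+0.2128i)·(-0.0012+0.0027i)  (+0.2607+0.5204i)·(+0.0088+0.0342i)  (+0.3951+0.0426i)·(+0.1925+0.1492i)  (-0.3687+0.4569i)·(+0.7714+0.0000i)  (-0.0928-0.2801i)·(-0.1925+0.1492i)  (+0.0847+0.0218i)·(+0.0088-0.0342i)  (-0.0122+0.0113i)·(+0.0012+0.0027i)  (-0.0003-0.0019i)·(-0.0001-0.0001i)
Y_4^-1(R⁻¹ n̂) = -0.169579+0.469852i

Re=-0.1696 Im=0.4699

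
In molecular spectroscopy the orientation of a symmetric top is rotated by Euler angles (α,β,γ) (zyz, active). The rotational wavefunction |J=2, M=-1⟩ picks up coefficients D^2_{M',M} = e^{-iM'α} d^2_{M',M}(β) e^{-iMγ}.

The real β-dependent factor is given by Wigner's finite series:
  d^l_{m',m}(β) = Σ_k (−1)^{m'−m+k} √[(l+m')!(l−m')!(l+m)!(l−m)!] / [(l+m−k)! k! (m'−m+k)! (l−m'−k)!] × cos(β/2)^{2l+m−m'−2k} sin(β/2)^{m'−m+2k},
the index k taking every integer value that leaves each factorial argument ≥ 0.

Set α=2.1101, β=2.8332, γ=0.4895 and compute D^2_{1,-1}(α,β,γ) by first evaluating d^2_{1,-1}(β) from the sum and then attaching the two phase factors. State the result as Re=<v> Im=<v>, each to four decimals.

First d^2_{1,-1}(β=2.8332), then the phase factors e^{-i(1)α} and e^{-i(-1)γ}:
c=cos(2.8332/2)=0.153586, s=sin(2.8332/2)=0.988135; N=√[6·1·1·6]=6.000000
Admissible k: 0..1 (factorial args all ≥0)
  k=0: (−1)^2·6.0000/(2)·0.1536^2·0.9881^2 = +0.069097
  k=1: (−1)^3·6.0000/(6)·0.1536^0·0.9881^4 = -0.953379
d^2_{1,-1}(2.8332) = +0.069097 -0.953379 = -0.884282
D = (-0.513539-0.858066i)·(-0.884282)·(+0.882568+0.470185i) = +0.044022+0.883186i

Re=0.0440 Im=0.8832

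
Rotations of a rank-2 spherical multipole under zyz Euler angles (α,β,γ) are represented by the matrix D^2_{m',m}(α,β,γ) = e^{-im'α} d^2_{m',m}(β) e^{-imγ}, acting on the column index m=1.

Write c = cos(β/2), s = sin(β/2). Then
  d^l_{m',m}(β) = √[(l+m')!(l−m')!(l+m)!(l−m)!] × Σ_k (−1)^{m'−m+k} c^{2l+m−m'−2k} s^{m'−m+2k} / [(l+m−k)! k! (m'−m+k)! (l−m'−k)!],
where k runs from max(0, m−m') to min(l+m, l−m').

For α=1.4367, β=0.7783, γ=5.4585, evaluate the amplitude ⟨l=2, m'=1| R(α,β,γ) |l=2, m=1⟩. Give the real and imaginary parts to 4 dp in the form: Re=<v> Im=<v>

Split into d^2_{1,1}(β=0.7783) × two z-phases.
With c≡cos(β/2)=0.925232 and s≡sin(β/2)=0.379402, N=[6·1·6·1]^{1/2}=6.000000
Admissible k: 0..1 (factorial args all ≥0)
  k=0: (−1)^0·6.0000/(6)·0.9252^4·0.3794^0 = +0.732829
  k=1: (−1)^1·6.0000/(2)·0.9252^2·0.3794^2 = -0.369677
d^2_{1,1}(0.7783) = +0.732829 -0.369677 = +0.363152
Phases: e^{-i·(1)·1.4367}=+0.133695-0.991023i, e^{-i·(1)·5.4585}=+0.678788+0.734334i ⇒ D=+0.297237-0.208637i

Re=0.2972 Im=-0.2086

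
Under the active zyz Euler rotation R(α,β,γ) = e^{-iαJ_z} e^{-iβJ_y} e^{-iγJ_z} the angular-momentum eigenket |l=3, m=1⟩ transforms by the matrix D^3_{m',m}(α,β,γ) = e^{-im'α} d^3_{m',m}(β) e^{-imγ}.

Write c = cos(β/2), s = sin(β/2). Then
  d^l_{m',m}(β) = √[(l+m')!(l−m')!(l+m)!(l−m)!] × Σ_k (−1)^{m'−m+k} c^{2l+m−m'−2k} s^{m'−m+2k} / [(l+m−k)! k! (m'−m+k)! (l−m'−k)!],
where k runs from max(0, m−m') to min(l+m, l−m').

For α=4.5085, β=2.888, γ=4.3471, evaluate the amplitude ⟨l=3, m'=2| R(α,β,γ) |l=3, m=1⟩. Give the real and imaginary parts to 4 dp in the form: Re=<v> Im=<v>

Re=0.0086 Im=-0.0089

Split into d^3_{2,1}(β=2.888) × two z-phases.
With c≡cos(β/2)=0.126457 and s≡sin(β/2)=0.991972, N=[120·1·24·2]^{1/2}=75.894664
The bounds max(0,m−m')=0 and min(l+m,l−m')=1 give 2 terms
  k=0: (−1)^1·75.8947/(24)·0.1265^5·0.9920^1 = -0.000101
  k=1: (−1)^2·75.8947/(12)·0.1265^3·0.9920^3 = +0.012484
d^3_{2,1}(2.888) = -0.000101 +0.012484 = +0.012383
Phases: e^{-i·(2)·4.5085}=-0.918004-0.396570i, e^{-i·(1)·4.3471}=-0.357219+0.934021i ⇒ D=+0.008647-0.008863i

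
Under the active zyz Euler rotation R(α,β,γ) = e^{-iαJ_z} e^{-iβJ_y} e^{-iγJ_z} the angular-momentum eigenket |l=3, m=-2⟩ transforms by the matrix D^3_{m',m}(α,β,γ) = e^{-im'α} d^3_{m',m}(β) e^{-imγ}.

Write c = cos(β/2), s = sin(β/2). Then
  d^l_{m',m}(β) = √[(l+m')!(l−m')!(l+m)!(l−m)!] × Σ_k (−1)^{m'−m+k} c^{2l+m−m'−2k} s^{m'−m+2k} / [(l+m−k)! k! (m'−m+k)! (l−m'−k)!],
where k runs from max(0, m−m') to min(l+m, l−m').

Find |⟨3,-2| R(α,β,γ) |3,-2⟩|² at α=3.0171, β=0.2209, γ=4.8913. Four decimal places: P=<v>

P=0.8185

First d^3_{-2,-2}(β=0.2209), then the phase factors e^{-i(-2)α} and e^{-i(-2)γ}:
With c≡cos(β/2)=0.993907 and s≡sin(β/2)=0.110226, N=[1·120·1·120]^{1/2}=120.000000
k: max(0,(-2)−(-2))=0 … min(3+(-2),3−(-2))=1
  k=0: (−1)^0·120.0000/(120)·0.9939^6·0.1102^0 = +0.963992
  k=1: (−1)^1·120.0000/(24)·0.9939^4·0.1102^2 = -0.059281
d^3_{-2,-2}(0.2209) = +0.963992 -0.059281 = +0.904711
|D^3_{-2,-2}|² = |d^3_{-2,-2}(β)|² = (+0.904711)² = 0.818502 (the z-rotation phases have unit modulus)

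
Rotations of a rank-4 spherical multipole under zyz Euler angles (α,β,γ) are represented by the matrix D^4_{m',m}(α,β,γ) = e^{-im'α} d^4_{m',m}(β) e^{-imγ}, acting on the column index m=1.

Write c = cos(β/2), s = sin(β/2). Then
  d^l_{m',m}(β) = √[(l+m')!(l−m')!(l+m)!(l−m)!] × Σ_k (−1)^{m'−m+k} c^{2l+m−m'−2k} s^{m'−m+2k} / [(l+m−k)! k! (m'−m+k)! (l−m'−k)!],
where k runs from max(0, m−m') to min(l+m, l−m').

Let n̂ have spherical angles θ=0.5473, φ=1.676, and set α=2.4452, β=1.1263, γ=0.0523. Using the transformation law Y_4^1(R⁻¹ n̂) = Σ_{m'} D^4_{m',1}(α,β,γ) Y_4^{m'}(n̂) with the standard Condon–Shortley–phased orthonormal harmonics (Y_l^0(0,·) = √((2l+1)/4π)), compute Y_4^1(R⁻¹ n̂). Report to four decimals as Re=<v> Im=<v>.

Need the full column D^4_{m',1} for m'=−4..4 at α=2.4452, β=1.1263, γ=0.0523.
cos(β/2)=0.845578, sin(β/2)=0.533852
d^4_{-4,1}: single k=5 term ⇒ +0.196183;  D = -0.187203-0.058673i
d^4_{-3,1}: k∈[4..5] ⇒ +0.549310 -0.131373 = +0.417938;  D = +0.225773+0.351709i
d^4_{-2,1}: k∈[3..5] ⇒ +0.930135 -0.556126 +0.044334 = +0.418344;  D = +0.052452-0.415043i
d^4_{-1,1}: k∈[2..5] ⇒ +1.041750 -1.245719 +0.248271 -0.006597 = +0.037704;  D = -0.027621+0.025665i
d^4_{0,1}: k∈[1..4] ⇒ +0.737923 -1.764808 +0.703449 -0.046732 = -0.370168;  D = -0.369662+0.019351i
d^4_{1,1}: k∈[0..3] ⇒ +0.261353 -1.562625 +1.245719 -0.165514 = -0.221066;  D = +0.176774+0.132744i
d^4_{2,1}: k∈[0..2] ⇒ -0.700055 +1.395203 -0.370750 = +0.324398;  D = +0.074054+0.315832i
d^4_{3,1}: k∈[0..1] ⇒ +0.826863 -0.549310 = +0.277553;  D = +0.124729-0.247948i
d^4_{4,1}: single k=0 term ⇒ -0.492181;  D = +0.451718-0.195430i
Y_4^{m'}(θ=0.5473,φ=1.676) and Σ D·Y over m':
  (-0.1872-0.0587i)·(+0.0296-0.0133i)  (+0.2258+0.3517i)·(+0.0468+0.1432i)  (+0.0525-0.4150i)·(-0.3636+0.0777i)  (-0.0276+0.0257i)·(-0.0465-0.4400i)  (-0.3697+0.0194i)·(-0.0281+0.0000i)  (+0.1768+0.1327i)·(+0.0465-0.4400i)  (+0.0741+0.3158i)·(-0.3636-0.0777i)  (+0.1247-0.2479i)·(-0.0468+0.1432i)  (+0.4517-0.1954i)·(+0.0296+0.0133i)
Y_4^1(R⁻¹ n̂) = +0.099838+0.052371i

Re=0.0998 Im=0.0524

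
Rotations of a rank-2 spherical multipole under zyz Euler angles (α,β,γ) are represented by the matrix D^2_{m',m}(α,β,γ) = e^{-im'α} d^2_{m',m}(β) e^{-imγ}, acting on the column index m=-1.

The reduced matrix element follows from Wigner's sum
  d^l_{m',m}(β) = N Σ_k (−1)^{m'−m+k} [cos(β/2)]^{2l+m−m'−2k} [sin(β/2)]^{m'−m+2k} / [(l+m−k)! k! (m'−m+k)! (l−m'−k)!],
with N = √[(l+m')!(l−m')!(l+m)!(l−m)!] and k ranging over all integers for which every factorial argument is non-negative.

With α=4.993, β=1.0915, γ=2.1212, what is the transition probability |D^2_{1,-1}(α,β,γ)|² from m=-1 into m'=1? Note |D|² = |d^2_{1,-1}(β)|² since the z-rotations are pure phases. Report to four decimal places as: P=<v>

P=0.2682

Split into d^2_{1,-1}(β=1.0915) × two z-phases.
Half-angle: c=0.854738, s=0.519059. N=√(6·1·1·6)=6.000000
Admissible k: 0..1 (factorial args all ≥0)
  k=0: (−1)^2·6.0000/(2)·0.8547^2·0.5191^2 = +0.590502
  k=1: (−1)^3·6.0000/(6)·0.8547^0·0.5191^4 = -0.072589
d^2_{1,-1}(1.0915) = +0.590502 -0.072589 = +0.517914
|D^2_{1,-1}|² = |d^2_{1,-1}(β)|² = (+0.517914)² = 0.268235 (the z-rotation phases have unit modulus)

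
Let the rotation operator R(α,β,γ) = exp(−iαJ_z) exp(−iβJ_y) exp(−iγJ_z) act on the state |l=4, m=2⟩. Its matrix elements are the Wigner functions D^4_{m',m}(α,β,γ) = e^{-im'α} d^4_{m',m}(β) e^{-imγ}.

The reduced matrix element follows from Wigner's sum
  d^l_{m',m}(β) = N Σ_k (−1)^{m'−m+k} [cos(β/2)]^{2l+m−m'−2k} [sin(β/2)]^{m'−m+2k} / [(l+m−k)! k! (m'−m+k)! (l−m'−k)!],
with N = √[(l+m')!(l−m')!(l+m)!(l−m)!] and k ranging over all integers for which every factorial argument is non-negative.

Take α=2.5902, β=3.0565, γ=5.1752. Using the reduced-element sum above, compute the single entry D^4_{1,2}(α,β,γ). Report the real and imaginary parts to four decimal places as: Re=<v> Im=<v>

First d^4_{1,2}(β=3.0565), then the phase factors e^{-i(1)α} and e^{-i(2)γ}:
c=cos(3.0565/2)=0.042533, s=sin(3.0565/2)=0.999095; N=√[120·6·720·2]=1018.233765
The bounds max(0,m−m')=1 and min(l+m,l−m')=3 give 3 terms
  k=1: (−1)^0·1018.2338/(240)·0.0425^7·0.9991^1 = +0.000000
  k=2: (−1)^1·1018.2338/(48)·0.0425^5·0.9991^3 = -0.000003
  k=3: (−1)^2·1018.2338/(72)·0.0425^3·0.9991^5 = +0.001083
d^4_{1,2}(3.0565) = +0.000000 -0.000003 +0.001083 = +0.001080
Phases: e^{-i·(1)·2.5902}=-0.851796-0.523874i, e^{-i·(2)·5.1752}=-0.601338+0.798995i ⇒ D=+0.001006-0.000395i

Re=0.0010 Im=-0.0004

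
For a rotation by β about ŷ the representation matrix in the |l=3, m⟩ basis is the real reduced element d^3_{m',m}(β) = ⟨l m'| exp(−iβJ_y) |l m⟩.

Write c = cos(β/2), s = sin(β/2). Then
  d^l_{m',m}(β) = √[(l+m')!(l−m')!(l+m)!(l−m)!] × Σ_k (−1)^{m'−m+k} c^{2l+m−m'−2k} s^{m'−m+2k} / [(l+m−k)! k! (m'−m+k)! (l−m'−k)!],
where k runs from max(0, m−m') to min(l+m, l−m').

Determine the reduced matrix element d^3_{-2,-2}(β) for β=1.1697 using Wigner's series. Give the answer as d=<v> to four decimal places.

d=-0.4005

d^3_{-2,-2}(β=1.1697) via Wigner's sum:
With c≡cos(β/2)=0.833795 and s≡sin(β/2)=0.552074, N=[1·120·1·120]^{1/2}=120.000000
Admissible k: 0..1 (factorial args all ≥0)
  k=0: (−1)^0·120.0000/(120)·0.8338^6·0.5521^0 = +0.336012
  k=1: (−1)^1·120.0000/(24)·0.8338^4·0.5521^2 = -0.736550
d^3_{-2,-2}(1.1697) = +0.336012 -0.736550 = -0.400537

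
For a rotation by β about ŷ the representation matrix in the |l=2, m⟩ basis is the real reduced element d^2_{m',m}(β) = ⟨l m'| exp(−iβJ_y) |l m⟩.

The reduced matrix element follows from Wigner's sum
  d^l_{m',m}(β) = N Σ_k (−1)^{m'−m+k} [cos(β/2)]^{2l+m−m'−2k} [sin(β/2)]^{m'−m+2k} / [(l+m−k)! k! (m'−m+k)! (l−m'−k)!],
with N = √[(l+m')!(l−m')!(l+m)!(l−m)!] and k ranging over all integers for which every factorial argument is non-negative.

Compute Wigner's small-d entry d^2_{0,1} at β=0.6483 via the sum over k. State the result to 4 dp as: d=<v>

d^2_{0,1}(β=0.6483) via Wigner's sum:
Half-angle: c=0.947922, s=0.318503. N=√(2·2·6·1)=4.898979
The bounds max(0,m−m')=1 and min(l+m,l−m')=2 give 2 terms
  k=1: (−1)^0·4.8990/(2)·0.9479^3·0.3185^1 = +0.664518
  k=2: (−1)^1·4.8990/(2)·0.9479^1·0.3185^3 = -0.075022
d^2_{0,1}(0.6483) = +0.664518 -0.075022 = +0.589496

d=0.5895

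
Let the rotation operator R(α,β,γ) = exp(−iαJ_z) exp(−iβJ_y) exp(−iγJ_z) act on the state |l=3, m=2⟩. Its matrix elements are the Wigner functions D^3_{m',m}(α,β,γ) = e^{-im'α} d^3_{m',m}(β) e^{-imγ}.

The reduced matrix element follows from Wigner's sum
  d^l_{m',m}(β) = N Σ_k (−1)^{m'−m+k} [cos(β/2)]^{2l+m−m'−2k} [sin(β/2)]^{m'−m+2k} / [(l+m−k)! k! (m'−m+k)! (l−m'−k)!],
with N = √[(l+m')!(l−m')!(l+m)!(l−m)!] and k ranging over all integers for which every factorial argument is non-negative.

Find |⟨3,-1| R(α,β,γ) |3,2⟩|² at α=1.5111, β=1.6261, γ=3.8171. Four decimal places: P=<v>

P=0.1207

First d^3_{-1,2}(β=1.6261), then the phase factors e^{-i(-1)α} and e^{-i(2)γ}:
Half-angle: c=0.687286, s=0.726387. N=√(2·24·120·1)=75.894664
k: max(0,(2)−(-1))=3 … min(3+(2),3−(-1))=4
  k=3: (−1)^0·75.8947/(12)·0.6873^3·0.7264^3 = +0.786949
  k=4: (−1)^1·75.8947/(24)·0.6873^1·0.7264^5 = -0.439519
d^3_{-1,2}(1.6261) = +0.786949 -0.439519 = +0.347430
|D^3_{-1,2}|² = |d^3_{-1,2}(β)|² = (+0.347430)² = 0.120708 (the z-rotation phases have unit modulus)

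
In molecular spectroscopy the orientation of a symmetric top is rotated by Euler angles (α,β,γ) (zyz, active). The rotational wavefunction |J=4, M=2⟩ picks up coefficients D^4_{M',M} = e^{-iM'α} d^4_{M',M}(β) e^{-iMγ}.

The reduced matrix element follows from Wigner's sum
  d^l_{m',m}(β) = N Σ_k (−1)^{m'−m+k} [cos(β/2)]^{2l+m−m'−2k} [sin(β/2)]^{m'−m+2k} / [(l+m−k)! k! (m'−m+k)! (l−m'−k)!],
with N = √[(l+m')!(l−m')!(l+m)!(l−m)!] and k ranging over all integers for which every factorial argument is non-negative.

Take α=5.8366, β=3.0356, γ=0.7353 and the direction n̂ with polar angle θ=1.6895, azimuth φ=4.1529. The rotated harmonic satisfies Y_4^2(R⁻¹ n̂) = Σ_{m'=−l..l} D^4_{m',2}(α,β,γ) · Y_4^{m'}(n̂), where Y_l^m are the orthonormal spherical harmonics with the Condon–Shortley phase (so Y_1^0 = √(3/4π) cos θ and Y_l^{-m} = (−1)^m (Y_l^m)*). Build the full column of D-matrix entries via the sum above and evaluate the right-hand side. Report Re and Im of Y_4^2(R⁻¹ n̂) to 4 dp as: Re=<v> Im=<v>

Re=0.1045 Im=-0.2863

Need the full column D^4_{m',2} for m'=−4..4 at α=5.8366, β=3.0356, γ=0.7353.
cos(β/2)=0.052972, sin(β/2)=0.998596
d^4_{-4,2}: single k=6 term ⇒ +0.014723;  D = -0.014625+0.001695i
d^4_{-3,2}: k∈[5..6] ⇒ +0.001657 -0.196262 = -0.194605;  D = +0.184026+0.063288i
d^4_{-2,2}: k∈[4..6] ⇒ +0.000117 -0.033389 +0.988823 = +0.955552;  D = -0.680777-0.670539i
d^4_{-1,2}: k∈[3..5] ⇒ +0.000006 -0.003131 +0.222540 = +0.219415;  D = -0.074492-0.206382i
d^4_{0,2}: k∈[2..4] ⇒ +0.000000 -0.000198 +0.026396 = +0.026199;  D = +0.002621-0.026067i
d^4_{1,2}: k∈[1..3] ⇒ +0.000000 -0.000009 +0.002087 = +0.002079;  D = +0.001081-0.001775i
d^4_{2,2}: k∈[0..2] ⇒ +0.000000 -0.000000 +0.000117 = +0.000117;  D = +0.000098-0.000064i
d^4_{3,2}: k∈[0..1] ⇒ -0.000000 +0.000005 = +0.000005;  D = +0.000005-0.000001i
d^4_{4,2}: single k=0 term ⇒ +0.000000;  D = +0.000000+0.000000i
Y_4^{m'}(θ=1.6895,φ=4.1529) and Σ D·Y over m':
  (-0.0146+0.0017i)·(-0.2662+0.3380i)  (+0.1840+0.0633i)·(-0.1443-0.0156i)  (-0.6808-0.6705i)·(+0.1299+0.2676i)  (-0.0745-0.2064i)·(-0.0857+0.1368i)  (+0.0026-0.0261i)·(+0.2736+0.0000i)  (+0.0011-0.0018i)·(+0.0857+0.1368i)  (+0.0001-0.0001i)·(+0.1299-0.2676i)  (+0.0000-0.0000i)·(+0.1443-0.0156i)  (+0.0000+0.0000i)·(-0.2662-0.3380i)
Y_4^2(R⁻¹ n̂) = +0.104451-0.286334i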